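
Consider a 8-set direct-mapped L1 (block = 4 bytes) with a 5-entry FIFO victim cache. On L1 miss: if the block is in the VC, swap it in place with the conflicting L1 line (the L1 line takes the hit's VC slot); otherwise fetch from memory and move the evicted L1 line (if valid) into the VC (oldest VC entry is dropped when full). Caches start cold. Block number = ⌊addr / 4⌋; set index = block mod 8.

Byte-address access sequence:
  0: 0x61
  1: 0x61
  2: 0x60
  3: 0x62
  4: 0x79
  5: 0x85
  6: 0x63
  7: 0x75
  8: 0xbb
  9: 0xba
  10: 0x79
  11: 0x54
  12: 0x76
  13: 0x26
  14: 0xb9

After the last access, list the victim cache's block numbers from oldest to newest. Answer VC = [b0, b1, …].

VC = [30, 21, 33]

  [0] addr=0x61 blk=24 s=0: MISS | VC []
  [1] addr=0x61 blk=24 s=0: L1-HIT | VC []
  [2] addr=0x60 blk=24 s=0: L1-HIT | VC []
  [3] addr=0x62 blk=24 s=0: L1-HIT | VC []
  [4] addr=0x79 blk=30 s=6: MISS | VC []
  [5] addr=0x85 blk=33 s=1: MISS | VC []
  [6] addr=0x63 blk=24 s=0: L1-HIT | VC []
  [7] addr=0x75 blk=29 s=5: MISS | VC []
  [8] addr=0xbb blk=46 s=6: MISS | VC [30]
  [9] addr=0xba blk=46 s=6: L1-HIT | VC [30]
  [10] addr=0x79 blk=30 s=6: VC-HIT | VC [46]
  [11] addr=0x54 blk=21 s=5: MISS | VC [46, 29]
  [12] addr=0x76 blk=29 s=5: VC-HIT | VC [46, 21]
  [13] addr=0x26 blk=9 s=1: MISS | VC [46, 21, 33]
  [14] addr=0xb9 blk=46 s=6: VC-HIT | VC [30, 21, 33]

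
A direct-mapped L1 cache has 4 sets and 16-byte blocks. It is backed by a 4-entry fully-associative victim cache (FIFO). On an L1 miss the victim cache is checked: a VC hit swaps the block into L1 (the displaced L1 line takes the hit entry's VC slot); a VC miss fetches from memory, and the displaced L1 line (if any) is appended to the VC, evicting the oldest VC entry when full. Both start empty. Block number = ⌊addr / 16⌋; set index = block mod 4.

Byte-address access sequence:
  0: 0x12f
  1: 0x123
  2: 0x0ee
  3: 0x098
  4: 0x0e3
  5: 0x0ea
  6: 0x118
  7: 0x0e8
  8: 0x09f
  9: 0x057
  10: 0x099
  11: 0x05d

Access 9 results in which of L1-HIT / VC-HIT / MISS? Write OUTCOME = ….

0: 0x12f (blk 18, set 2) → MISS  vc=[]
1: 0x123 (blk 18, set 2) → L1-HIT  vc=[]
2: 0xee (blk 14, set 2) → MISS  vc=[18]
3: 0x98 (blk 9, set 1) → MISS  vc=[18]
4: 0xe3 (blk 14, set 2) → L1-HIT  vc=[18]
5: 0xea (blk 14, set 2) → L1-HIT  vc=[18]
6: 0x118 (blk 17, set 1) → MISS  vc=[18, 9]
7: 0xe8 (blk 14, set 2) → L1-HIT  vc=[18, 9]
8: 0x9f (blk 9, set 1) → VC-HIT  vc=[18, 17]
9: 0x57 (blk 5, set 1) → MISS  vc=[18, 17, 9]
10: 0x99 (blk 9, set 1) → VC-HIT  vc=[18, 17, 5]
11: 0x5d (blk 5, set 1) → VC-HIT  vc=[18, 17, 9]

OUTCOME = MISS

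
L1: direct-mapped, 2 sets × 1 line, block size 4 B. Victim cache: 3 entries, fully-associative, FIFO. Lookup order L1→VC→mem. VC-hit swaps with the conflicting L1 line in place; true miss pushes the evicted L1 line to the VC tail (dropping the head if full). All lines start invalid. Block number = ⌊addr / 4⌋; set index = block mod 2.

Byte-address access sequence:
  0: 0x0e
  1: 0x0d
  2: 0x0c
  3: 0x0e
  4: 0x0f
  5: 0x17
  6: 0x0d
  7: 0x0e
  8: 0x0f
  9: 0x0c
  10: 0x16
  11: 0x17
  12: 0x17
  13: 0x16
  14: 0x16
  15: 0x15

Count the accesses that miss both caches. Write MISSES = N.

0: 0xe (blk 3, set 1) → MISS  vc=[]
1: 0xd (blk 3, set 1) → L1-HIT  vc=[]
2: 0xc (blk 3, set 1) → L1-HIT  vc=[]
3: 0xe (blk 3, set 1) → L1-HIT  vc=[]
4: 0xf (blk 3, set 1) → L1-HIT  vc=[]
5: 0x17 (blk 5, set 1) → MISS  vc=[3]
6: 0xd (blk 3, set 1) → VC-HIT  vc=[5]
7: 0xe (blk 3, set 1) → L1-HIT  vc=[5]
8: 0xf (blk 3, set 1) → L1-HIT  vc=[5]
9: 0xc (blk 3, set 1) → L1-HIT  vc=[5]
10: 0x16 (blk 5, set 1) → VC-HIT  vc=[3]
11: 0x17 (blk 5, set 1) → L1-HIT  vc=[3]
12: 0x17 (blk 5, set 1) → L1-HIT  vc=[3]
13: 0x16 (blk 5, set 1) → L1-HIT  vc=[3]
14: 0x16 (blk 5, set 1) → L1-HIT  vc=[3]
15: 0x15 (blk 5, set 1) → L1-HIT  vc=[3]

MISSES = 2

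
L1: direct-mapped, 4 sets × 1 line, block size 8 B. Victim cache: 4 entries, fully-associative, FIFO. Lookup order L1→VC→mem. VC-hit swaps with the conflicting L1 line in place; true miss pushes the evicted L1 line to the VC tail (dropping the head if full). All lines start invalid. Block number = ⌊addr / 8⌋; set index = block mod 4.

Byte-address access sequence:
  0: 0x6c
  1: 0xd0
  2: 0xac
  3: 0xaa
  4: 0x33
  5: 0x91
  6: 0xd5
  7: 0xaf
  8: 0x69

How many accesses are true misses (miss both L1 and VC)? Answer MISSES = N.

MISSES = 5

0: 0x6c (blk 13, set 1) → MISS  vc=[]
1: 0xd0 (blk 26, set 2) → MISS  vc=[]
2: 0xac (blk 21, set 1) → MISS  vc=[13]
3: 0xaa (blk 21, set 1) → L1-HIT  vc=[13]
4: 0x33 (blk 6, set 2) → MISS  vc=[13, 26]
5: 0x91 (blk 18, set 2) → MISS  vc=[13, 26, 6]
6: 0xd5 (blk 26, set 2) → VC-HIT  vc=[13, 18, 6]
7: 0xaf (blk 21, set 1) → L1-HIT  vc=[13, 18, 6]
8: 0x69 (blk 13, set 1) → VC-HIT  vc=[21, 18, 6]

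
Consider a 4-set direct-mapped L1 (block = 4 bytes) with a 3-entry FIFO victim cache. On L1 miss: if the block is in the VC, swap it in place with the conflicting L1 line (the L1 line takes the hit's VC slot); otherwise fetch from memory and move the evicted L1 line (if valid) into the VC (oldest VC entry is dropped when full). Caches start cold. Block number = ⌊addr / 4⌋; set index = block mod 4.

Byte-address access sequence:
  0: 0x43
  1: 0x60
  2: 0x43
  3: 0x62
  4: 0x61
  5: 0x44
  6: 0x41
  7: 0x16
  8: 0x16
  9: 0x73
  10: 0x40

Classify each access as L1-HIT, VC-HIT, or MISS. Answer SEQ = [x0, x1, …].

SEQ = [MISS, MISS, VC-HIT, VC-HIT, L1-HIT, MISS, VC-HIT, MISS, L1-HIT, MISS, VC-HIT]

  [0] addr=0x43 blk=16 s=0: MISS | VC []
  [1] addr=0x60 blk=24 s=0: MISS | VC [16]
  [2] addr=0x43 blk=16 s=0: VC-HIT | VC [24]
  [3] addr=0x62 blk=24 s=0: VC-HIT | VC [16]
  [4] addr=0x61 blk=24 s=0: L1-HIT | VC [16]
  [5] addr=0x44 blk=17 s=1: MISS | VC [16]
  [6] addr=0x41 blk=16 s=0: VC-HIT | VC [24]
  [7] addr=0x16 blk=5 s=1: MISS | VC [24, 17]
  [8] addr=0x16 blk=5 s=1: L1-HIT | VC [24, 17]
  [9] addr=0x73 blk=28 s=0: MISS | VC [24, 17, 16]
  [10] addr=0x40 blk=16 s=0: VC-HIT | VC [24, 17, 28]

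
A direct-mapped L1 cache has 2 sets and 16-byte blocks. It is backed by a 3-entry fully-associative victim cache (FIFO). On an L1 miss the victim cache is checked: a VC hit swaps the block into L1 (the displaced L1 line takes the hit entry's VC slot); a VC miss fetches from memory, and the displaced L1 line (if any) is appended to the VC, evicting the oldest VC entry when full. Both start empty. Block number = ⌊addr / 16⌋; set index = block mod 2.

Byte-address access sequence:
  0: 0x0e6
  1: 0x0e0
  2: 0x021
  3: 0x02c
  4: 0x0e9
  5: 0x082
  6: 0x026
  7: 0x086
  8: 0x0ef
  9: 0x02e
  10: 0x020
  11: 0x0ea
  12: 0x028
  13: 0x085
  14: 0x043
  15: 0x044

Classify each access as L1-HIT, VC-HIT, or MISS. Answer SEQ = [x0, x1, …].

#0 0xe6→b14/s0 MISS; vc=[]
#1 0xe0→b14/s0 L1-HIT; vc=[]
#2 0x21→b2/s0 MISS; vc=[14]
#3 0x2c→b2/s0 L1-HIT; vc=[14]
#4 0xe9→b14/s0 VC-HIT; vc=[2]
#5 0x82→b8/s0 MISS; vc=[2,14]
#6 0x26→b2/s0 VC-HIT; vc=[8,14]
#7 0x86→b8/s0 VC-HIT; vc=[2,14]
#8 0xef→b14/s0 VC-HIT; vc=[2,8]
#9 0x2e→b2/s0 VC-HIT; vc=[14,8]
#10 0x20→b2/s0 L1-HIT; vc=[14,8]
#11 0xea→b14/s0 VC-HIT; vc=[2,8]
#12 0x28→b2/s0 VC-HIT; vc=[14,8]
#13 0x85→b8/s0 VC-HIT; vc=[14,2]
#14 0x43→b4/s0 MISS; vc=[14,2,8]
#15 0x44→b4/s0 L1-HIT; vc=[14,2,8]

SEQ = [MISS, L1-HIT, MISS, L1-HIT, VC-HIT, MISS, VC-HIT, VC-HIT, VC-HIT, VC-HIT, L1-HIT, VC-HIT, VC-HIT, VC-HIT, MISS, L1-HIT]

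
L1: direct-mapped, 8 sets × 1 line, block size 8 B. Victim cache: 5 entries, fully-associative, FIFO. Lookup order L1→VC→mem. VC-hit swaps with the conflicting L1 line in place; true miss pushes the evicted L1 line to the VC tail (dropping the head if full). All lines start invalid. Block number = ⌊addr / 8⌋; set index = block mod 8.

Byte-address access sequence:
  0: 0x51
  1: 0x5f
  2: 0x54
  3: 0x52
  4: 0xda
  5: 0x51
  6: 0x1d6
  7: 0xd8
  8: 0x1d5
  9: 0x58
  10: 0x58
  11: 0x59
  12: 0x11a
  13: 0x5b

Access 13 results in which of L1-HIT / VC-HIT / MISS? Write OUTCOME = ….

0: 0x51 (blk 10, set 2) → MISS  vc=[]
1: 0x5f (blk 11, set 3) → MISS  vc=[]
2: 0x54 (blk 10, set 2) → L1-HIT  vc=[]
3: 0x52 (blk 10, set 2) → L1-HIT  vc=[]
4: 0xda (blk 27, set 3) → MISS  vc=[11]
5: 0x51 (blk 10, set 2) → L1-HIT  vc=[11]
6: 0x1d6 (blk 58, set 2) → MISS  vc=[11, 10]
7: 0xd8 (blk 27, set 3) → L1-HIT  vc=[11, 10]
8: 0x1d5 (blk 58, set 2) → L1-HIT  vc=[11, 10]
9: 0x58 (blk 11, set 3) → VC-HIT  vc=[27, 10]
10: 0x58 (blk 11, set 3) → L1-HIT  vc=[27, 10]
11: 0x59 (blk 11, set 3) → L1-HIT  vc=[27, 10]
12: 0x11a (blk 35, set 3) → MISS  vc=[27, 10, 11]
13: 0x5b (blk 11, set 3) → VC-HIT  vc=[27, 10, 35]

OUTCOME = VC-HIT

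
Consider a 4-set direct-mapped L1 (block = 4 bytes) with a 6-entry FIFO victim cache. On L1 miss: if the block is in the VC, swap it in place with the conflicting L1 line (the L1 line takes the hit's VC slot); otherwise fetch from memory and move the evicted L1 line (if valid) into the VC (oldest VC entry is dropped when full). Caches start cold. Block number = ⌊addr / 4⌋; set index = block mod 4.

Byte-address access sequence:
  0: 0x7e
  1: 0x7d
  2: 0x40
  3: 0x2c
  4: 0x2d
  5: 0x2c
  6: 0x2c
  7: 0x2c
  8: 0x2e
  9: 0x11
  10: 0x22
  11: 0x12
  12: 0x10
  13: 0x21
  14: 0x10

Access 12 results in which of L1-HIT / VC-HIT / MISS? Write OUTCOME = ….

#0 0x7e→b31/s3 MISS; vc=[]
#1 0x7d→b31/s3 L1-HIT; vc=[]
#2 0x40→b16/s0 MISS; vc=[]
#3 0x2c→b11/s3 MISS; vc=[31]
#4 0x2d→b11/s3 L1-HIT; vc=[31]
#5 0x2c→b11/s3 L1-HIT; vc=[31]
#6 0x2c→b11/s3 L1-HIT; vc=[31]
#7 0x2c→b11/s3 L1-HIT; vc=[31]
#8 0x2e→b11/s3 L1-HIT; vc=[31]
#9 0x11→b4/s0 MISS; vc=[31,16]
#10 0x22→b8/s0 MISS; vc=[31,16,4]
#11 0x12→b4/s0 VC-HIT; vc=[31,16,8]
#12 0x10→b4/s0 L1-HIT; vc=[31,16,8]
#13 0x21→b8/s0 VC-HIT; vc=[31,16,4]
#14 0x10→b4/s0 VC-HIT; vc=[31,16,8]

OUTCOME = L1-HIT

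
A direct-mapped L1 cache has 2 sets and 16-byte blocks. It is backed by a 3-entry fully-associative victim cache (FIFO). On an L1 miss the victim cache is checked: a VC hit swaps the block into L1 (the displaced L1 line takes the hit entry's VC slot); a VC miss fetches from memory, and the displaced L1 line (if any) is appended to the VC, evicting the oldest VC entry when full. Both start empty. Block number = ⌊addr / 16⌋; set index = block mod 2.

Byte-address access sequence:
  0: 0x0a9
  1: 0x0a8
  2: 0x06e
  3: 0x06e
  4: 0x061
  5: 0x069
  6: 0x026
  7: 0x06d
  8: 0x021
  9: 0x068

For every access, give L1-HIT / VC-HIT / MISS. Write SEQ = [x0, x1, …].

SEQ = [MISS, L1-HIT, MISS, L1-HIT, L1-HIT, L1-HIT, MISS, VC-HIT, VC-HIT, VC-HIT]

0: 0xa9 (blk 10, set 0) → MISS  vc=[]
1: 0xa8 (blk 10, set 0) → L1-HIT  vc=[]
2: 0x6e (blk 6, set 0) → MISS  vc=[10]
3: 0x6e (blk 6, set 0) → L1-HIT  vc=[10]
4: 0x61 (blk 6, set 0) → L1-HIT  vc=[10]
5: 0x69 (blk 6, set 0) → L1-HIT  vc=[10]
6: 0x26 (blk 2, set 0) → MISS  vc=[10, 6]
7: 0x6d (blk 6, set 0) → VC-HIT  vc=[10, 2]
8: 0x21 (blk 2, set 0) → VC-HIT  vc=[10, 6]
9: 0x68 (blk 6, set 0) → VC-HIT  vc=[10, 2]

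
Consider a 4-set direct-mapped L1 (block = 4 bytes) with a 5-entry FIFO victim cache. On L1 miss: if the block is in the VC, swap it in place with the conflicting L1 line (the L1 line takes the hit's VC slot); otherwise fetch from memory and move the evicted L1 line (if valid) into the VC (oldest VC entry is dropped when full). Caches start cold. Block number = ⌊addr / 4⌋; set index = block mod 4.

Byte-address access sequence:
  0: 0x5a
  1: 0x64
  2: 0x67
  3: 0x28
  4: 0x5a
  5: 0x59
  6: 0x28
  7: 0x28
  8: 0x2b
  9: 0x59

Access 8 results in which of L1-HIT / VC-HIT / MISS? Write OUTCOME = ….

#0 0x5a→b22/s2 MISS; vc=[]
#1 0x64→b25/s1 MISS; vc=[]
#2 0x67→b25/s1 L1-HIT; vc=[]
#3 0x28→b10/s2 MISS; vc=[22]
#4 0x5a→b22/s2 VC-HIT; vc=[10]
#5 0x59→b22/s2 L1-HIT; vc=[10]
#6 0x28→b10/s2 VC-HIT; vc=[22]
#7 0x28→b10/s2 L1-HIT; vc=[22]
#8 0x2b→b10/s2 L1-HIT; vc=[22]
#9 0x59→b22/s2 VC-HIT; vc=[10]

OUTCOME = L1-HIT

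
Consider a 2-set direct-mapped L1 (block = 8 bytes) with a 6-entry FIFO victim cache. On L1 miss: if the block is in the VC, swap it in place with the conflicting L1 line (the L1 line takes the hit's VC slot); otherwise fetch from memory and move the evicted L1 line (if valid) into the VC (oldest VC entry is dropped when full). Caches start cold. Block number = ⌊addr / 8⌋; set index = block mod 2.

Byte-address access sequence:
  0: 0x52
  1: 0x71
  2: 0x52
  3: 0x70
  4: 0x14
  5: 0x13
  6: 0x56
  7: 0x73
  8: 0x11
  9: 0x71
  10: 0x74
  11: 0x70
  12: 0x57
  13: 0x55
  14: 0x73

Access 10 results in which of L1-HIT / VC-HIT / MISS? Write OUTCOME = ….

OUTCOME = L1-HIT

0: 0x52 (blk 10, set 0) → MISS  vc=[]
1: 0x71 (blk 14, set 0) → MISS  vc=[10]
2: 0x52 (blk 10, set 0) → VC-HIT  vc=[14]
3: 0x70 (blk 14, set 0) → VC-HIT  vc=[10]
4: 0x14 (blk 2, set 0) → MISS  vc=[10, 14]
5: 0x13 (blk 2, set 0) → L1-HIT  vc=[10, 14]
6: 0x56 (blk 10, set 0) → VC-HIT  vc=[2, 14]
7: 0x73 (blk 14, set 0) → VC-HIT  vc=[2, 10]
8: 0x11 (blk 2, set 0) → VC-HIT  vc=[14, 10]
9: 0x71 (blk 14, set 0) → VC-HIT  vc=[2, 10]
10: 0x74 (blk 14, set 0) → L1-HIT  vc=[2, 10]
11: 0x70 (blk 14, set 0) → L1-HIT  vc=[2, 10]
12: 0x57 (blk 10, set 0) → VC-HIT  vc=[2, 14]
13: 0x55 (blk 10, set 0) → L1-HIT  vc=[2, 14]
14: 0x73 (blk 14, set 0) → VC-HIT  vc=[2, 10]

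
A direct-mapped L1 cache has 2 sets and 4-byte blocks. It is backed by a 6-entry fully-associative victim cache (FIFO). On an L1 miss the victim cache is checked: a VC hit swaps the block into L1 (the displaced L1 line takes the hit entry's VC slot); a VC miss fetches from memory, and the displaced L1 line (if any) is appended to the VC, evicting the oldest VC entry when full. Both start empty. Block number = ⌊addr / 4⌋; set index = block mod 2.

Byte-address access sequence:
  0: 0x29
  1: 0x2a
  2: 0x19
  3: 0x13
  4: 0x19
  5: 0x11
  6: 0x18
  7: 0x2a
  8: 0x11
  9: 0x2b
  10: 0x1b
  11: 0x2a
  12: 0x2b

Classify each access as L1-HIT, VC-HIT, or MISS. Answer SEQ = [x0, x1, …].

  [0] addr=0x29 blk=10 s=0: MISS | VC []
  [1] addr=0x2a blk=10 s=0: L1-HIT | VC []
  [2] addr=0x19 blk=6 s=0: MISS | VC [10]
  [3] addr=0x13 blk=4 s=0: MISS | VC [10, 6]
  [4] addr=0x19 blk=6 s=0: VC-HIT | VC [10, 4]
  [5] addr=0x11 blk=4 s=0: VC-HIT | VC [10, 6]
  [6] addr=0x18 blk=6 s=0: VC-HIT | VC [10, 4]
  [7] addr=0x2a blk=10 s=0: VC-HIT | VC [6, 4]
  [8] addr=0x11 blk=4 s=0: VC-HIT | VC [6, 10]
  [9] addr=0x2b blk=10 s=0: VC-HIT | VC [6, 4]
  [10] addr=0x1b blk=6 s=0: VC-HIT | VC [10, 4]
  [11] addr=0x2a blk=10 s=0: VC-HIT | VC [6, 4]
  [12] addr=0x2b blk=10 s=0: L1-HIT | VC [6, 4]

SEQ = [MISS, L1-HIT, MISS, MISS, VC-HIT, VC-HIT, VC-HIT, VC-HIT, VC-HIT, VC-HIT, VC-HIT, VC-HIT, L1-HIT]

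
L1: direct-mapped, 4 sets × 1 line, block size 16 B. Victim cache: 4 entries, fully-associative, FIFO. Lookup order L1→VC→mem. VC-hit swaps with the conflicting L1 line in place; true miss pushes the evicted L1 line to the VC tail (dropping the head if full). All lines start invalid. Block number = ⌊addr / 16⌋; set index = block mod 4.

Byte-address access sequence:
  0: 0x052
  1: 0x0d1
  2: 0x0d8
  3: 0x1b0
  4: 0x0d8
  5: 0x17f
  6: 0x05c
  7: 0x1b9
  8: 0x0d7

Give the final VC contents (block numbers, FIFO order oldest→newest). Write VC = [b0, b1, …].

0: 0x52 (blk 5, set 1) → MISS  vc=[]
1: 0xd1 (blk 13, set 1) → MISS  vc=[5]
2: 0xd8 (blk 13, set 1) → L1-HIT  vc=[5]
3: 0x1b0 (blk 27, set 3) → MISS  vc=[5]
4: 0xd8 (blk 13, set 1) → L1-HIT  vc=[5]
5: 0x17f (blk 23, set 3) → MISS  vc=[5, 27]
6: 0x5c (blk 5, set 1) → VC-HIT  vc=[13, 27]
7: 0x1b9 (blk 27, set 3) → VC-HIT  vc=[13, 23]
8: 0xd7 (blk 13, set 1) → VC-HIT  vc=[5, 23]

VC = [5, 23]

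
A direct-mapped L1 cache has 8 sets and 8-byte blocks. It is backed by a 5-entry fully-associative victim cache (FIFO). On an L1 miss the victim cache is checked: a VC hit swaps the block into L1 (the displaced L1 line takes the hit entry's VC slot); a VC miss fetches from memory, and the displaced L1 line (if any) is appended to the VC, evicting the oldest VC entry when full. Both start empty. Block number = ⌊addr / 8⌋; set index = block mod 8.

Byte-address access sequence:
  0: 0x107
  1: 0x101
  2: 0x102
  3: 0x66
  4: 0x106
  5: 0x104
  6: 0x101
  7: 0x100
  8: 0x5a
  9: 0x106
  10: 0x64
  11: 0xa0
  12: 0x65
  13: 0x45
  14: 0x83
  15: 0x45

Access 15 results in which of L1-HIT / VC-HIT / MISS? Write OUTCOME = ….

OUTCOME = VC-HIT

  [0] addr=0x107 blk=32 s=0: MISS | VC []
  [1] addr=0x101 blk=32 s=0: L1-HIT | VC []
  [2] addr=0x102 blk=32 s=0: L1-HIT | VC []
  [3] addr=0x66 blk=12 s=4: MISS | VC []
  [4] addr=0x106 blk=32 s=0: L1-HIT | VC []
  [5] addr=0x104 blk=32 s=0: L1-HIT | VC []
  [6] addr=0x101 blk=32 s=0: L1-HIT | VC []
  [7] addr=0x100 blk=32 s=0: L1-HIT | VC []
  [8] addr=0x5a blk=11 s=3: MISS | VC []
  [9] addr=0x106 blk=32 s=0: L1-HIT | VC []
  [10] addr=0x64 blk=12 s=4: L1-HIT | VC []
  [11] addr=0xa0 blk=20 s=4: MISS | VC [12]
  [12] addr=0x65 blk=12 s=4: VC-HIT | VC [20]
  [13] addr=0x45 blk=8 s=0: MISS | VC [20, 32]
  [14] addr=0x83 blk=16 s=0: MISS | VC [20, 32, 8]
  [15] addr=0x45 blk=8 s=0: VC-HIT | VC [20, 32, 16]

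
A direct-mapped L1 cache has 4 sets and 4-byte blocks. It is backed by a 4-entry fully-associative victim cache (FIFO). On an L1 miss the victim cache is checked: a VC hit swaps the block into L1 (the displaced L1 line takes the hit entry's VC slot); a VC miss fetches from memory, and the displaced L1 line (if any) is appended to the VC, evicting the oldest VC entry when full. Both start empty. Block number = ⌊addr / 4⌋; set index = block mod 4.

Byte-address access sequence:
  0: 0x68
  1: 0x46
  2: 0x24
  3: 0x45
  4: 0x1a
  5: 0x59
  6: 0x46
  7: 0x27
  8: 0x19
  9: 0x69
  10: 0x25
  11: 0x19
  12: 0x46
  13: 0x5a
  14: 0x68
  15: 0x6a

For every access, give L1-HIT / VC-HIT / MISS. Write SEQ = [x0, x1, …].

SEQ = [MISS, MISS, MISS, VC-HIT, MISS, MISS, L1-HIT, VC-HIT, VC-HIT, VC-HIT, L1-HIT, VC-HIT, VC-HIT, VC-HIT, VC-HIT, L1-HIT]

  [0] addr=0x68 blk=26 s=2: MISS | VC []
  [1] addr=0x46 blk=17 s=1: MISS | VC []
  [2] addr=0x24 blk=9 s=1: MISS | VC [17]
  [3] addr=0x45 blk=17 s=1: VC-HIT | VC [9]
  [4] addr=0x1a blk=6 s=2: MISS | VC [9, 26]
  [5] addr=0x59 blk=22 s=2: MISS | VC [9, 26, 6]
  [6] addr=0x46 blk=17 s=1: L1-HIT | VC [9, 26, 6]
  [7] addr=0x27 blk=9 s=1: VC-HIT | VC [17, 26, 6]
  [8] addr=0x19 blk=6 s=2: VC-HIT | VC [17, 26, 22]
  [9] addr=0x69 blk=26 s=2: VC-HIT | VC [17, 6, 22]
  [10] addr=0x25 blk=9 s=1: L1-HIT | VC [17, 6, 22]
  [11] addr=0x19 blk=6 s=2: VC-HIT | VC [17, 26, 22]
  [12] addr=0x46 blk=17 s=1: VC-HIT | VC [9, 26, 22]
  [13] addr=0x5a blk=22 s=2: VC-HIT | VC [9, 26, 6]
  [14] addr=0x68 blk=26 s=2: VC-HIT | VC [9, 22, 6]
  [15] addr=0x6a blk=26 s=2: L1-HIT | VC [9, 22, 6]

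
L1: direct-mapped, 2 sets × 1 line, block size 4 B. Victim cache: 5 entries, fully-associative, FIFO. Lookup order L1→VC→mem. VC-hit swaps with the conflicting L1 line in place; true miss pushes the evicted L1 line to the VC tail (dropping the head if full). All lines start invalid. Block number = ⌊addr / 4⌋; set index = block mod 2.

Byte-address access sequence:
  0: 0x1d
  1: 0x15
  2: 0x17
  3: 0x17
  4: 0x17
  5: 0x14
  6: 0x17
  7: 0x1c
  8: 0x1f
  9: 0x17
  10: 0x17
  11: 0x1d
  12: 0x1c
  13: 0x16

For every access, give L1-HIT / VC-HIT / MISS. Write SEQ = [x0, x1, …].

#0 0x1d→b7/s1 MISS; vc=[]
#1 0x15→b5/s1 MISS; vc=[7]
#2 0x17→b5/s1 L1-HIT; vc=[7]
#3 0x17→b5/s1 L1-HIT; vc=[7]
#4 0x17→b5/s1 L1-HIT; vc=[7]
#5 0x14→b5/s1 L1-HIT; vc=[7]
#6 0x17→b5/s1 L1-HIT; vc=[7]
#7 0x1c→b7/s1 VC-HIT; vc=[5]
#8 0x1f→b7/s1 L1-HIT; vc=[5]
#9 0x17→b5/s1 VC-HIT; vc=[7]
#10 0x17→b5/s1 L1-HIT; vc=[7]
#11 0x1d→b7/s1 VC-HIT; vc=[5]
#12 0x1c→b7/s1 L1-HIT; vc=[5]
#13 0x16→b5/s1 VC-HIT; vc=[7]

SEQ = [MISS, MISS, L1-HIT, L1-HIT, L1-HIT, L1-HIT, L1-HIT, VC-HIT, L1-HIT, VC-HIT, L1-HIT, VC-HIT, L1-HIT, VC-HIT]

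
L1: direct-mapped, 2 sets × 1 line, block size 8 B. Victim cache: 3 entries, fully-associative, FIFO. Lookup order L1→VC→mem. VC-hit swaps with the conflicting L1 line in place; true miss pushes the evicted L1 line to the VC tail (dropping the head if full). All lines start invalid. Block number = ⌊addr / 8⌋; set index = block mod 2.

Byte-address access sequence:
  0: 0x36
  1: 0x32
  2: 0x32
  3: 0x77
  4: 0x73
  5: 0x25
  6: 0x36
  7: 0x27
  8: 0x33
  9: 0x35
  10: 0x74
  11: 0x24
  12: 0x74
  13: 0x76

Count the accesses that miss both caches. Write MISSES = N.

  [0] addr=0x36 blk=6 s=0: MISS | VC []
  [1] addr=0x32 blk=6 s=0: L1-HIT | VC []
  [2] addr=0x32 blk=6 s=0: L1-HIT | VC []
  [3] addr=0x77 blk=14 s=0: MISS | VC [6]
  [4] addr=0x73 blk=14 s=0: L1-HIT | VC [6]
  [5] addr=0x25 blk=4 s=0: MISS | VC [6, 14]
  [6] addr=0x36 blk=6 s=0: VC-HIT | VC [4, 14]
  [7] addr=0x27 blk=4 s=0: VC-HIT | VC [6, 14]
  [8] addr=0x33 blk=6 s=0: VC-HIT | VC [4, 14]
  [9] addr=0x35 blk=6 s=0: L1-HIT | VC [4, 14]
  [10] addr=0x74 blk=14 s=0: VC-HIT | VC [4, 6]
  [11] addr=0x24 blk=4 s=0: VC-HIT | VC [14, 6]
  [12] addr=0x74 blk=14 s=0: VC-HIT | VC [4, 6]
  [13] addr=0x76 blk=14 s=0: L1-HIT | VC [4, 6]

MISSES = 3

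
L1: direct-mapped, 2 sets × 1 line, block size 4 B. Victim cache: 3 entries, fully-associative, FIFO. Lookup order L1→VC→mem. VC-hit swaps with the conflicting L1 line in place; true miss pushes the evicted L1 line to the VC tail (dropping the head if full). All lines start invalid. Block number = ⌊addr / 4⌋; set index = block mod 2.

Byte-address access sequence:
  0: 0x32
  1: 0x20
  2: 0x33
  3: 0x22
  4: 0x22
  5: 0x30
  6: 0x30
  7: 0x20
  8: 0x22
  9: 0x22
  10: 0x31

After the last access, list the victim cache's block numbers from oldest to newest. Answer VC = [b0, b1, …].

VC = [8]

0: 0x32 (blk 12, set 0) → MISS  vc=[]
1: 0x20 (blk 8, set 0) → MISS  vc=[12]
2: 0x33 (blk 12, set 0) → VC-HIT  vc=[8]
3: 0x22 (blk 8, set 0) → VC-HIT  vc=[12]
4: 0x22 (blk 8, set 0) → L1-HIT  vc=[12]
5: 0x30 (blk 12, set 0) → VC-HIT  vc=[8]
6: 0x30 (blk 12, set 0) → L1-HIT  vc=[8]
7: 0x20 (blk 8, set 0) → VC-HIT  vc=[12]
8: 0x22 (blk 8, set 0) → L1-HIT  vc=[12]
9: 0x22 (blk 8, set 0) → L1-HIT  vc=[12]
10: 0x31 (blk 12, set 0) → VC-HIT  vc=[8]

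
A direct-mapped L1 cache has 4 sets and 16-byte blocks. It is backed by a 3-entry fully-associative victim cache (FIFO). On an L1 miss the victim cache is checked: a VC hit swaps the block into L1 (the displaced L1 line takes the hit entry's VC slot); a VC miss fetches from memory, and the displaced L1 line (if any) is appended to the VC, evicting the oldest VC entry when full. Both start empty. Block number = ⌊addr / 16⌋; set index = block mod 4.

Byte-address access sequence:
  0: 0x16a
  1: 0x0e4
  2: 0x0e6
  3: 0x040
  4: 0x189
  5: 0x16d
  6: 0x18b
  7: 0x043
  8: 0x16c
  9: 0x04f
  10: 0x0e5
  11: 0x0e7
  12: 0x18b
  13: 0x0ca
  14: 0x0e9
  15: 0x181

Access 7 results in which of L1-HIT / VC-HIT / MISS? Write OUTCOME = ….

OUTCOME = VC-HIT

0: 0x16a (blk 22, set 2) → MISS  vc=[]
1: 0xe4 (blk 14, set 2) → MISS  vc=[22]
2: 0xe6 (blk 14, set 2) → L1-HIT  vc=[22]
3: 0x40 (blk 4, set 0) → MISS  vc=[22]
4: 0x189 (blk 24, set 0) → MISS  vc=[22, 4]
5: 0x16d (blk 22, set 2) → VC-HIT  vc=[14, 4]
6: 0x18b (blk 24, set 0) → L1-HIT  vc=[14, 4]
7: 0x43 (blk 4, set 0) → VC-HIT  vc=[14, 24]
8: 0x16c (blk 22, set 2) → L1-HIT  vc=[14, 24]
9: 0x4f (blk 4, set 0) → L1-HIT  vc=[14, 24]
10: 0xe5 (blk 14, set 2) → VC-HIT  vc=[22, 24]
11: 0xe7 (blk 14, set 2) → L1-HIT  vc=[22, 24]
12: 0x18b (blk 24, set 0) → VC-HIT  vc=[22, 4]
13: 0xca (blk 12, set 0) → MISS  vc=[22, 4, 24]
14: 0xe9 (blk 14, set 2) → L1-HIT  vc=[22, 4, 24]
15: 0x181 (blk 24, set 0) → VC-HIT  vc=[22, 4, 12]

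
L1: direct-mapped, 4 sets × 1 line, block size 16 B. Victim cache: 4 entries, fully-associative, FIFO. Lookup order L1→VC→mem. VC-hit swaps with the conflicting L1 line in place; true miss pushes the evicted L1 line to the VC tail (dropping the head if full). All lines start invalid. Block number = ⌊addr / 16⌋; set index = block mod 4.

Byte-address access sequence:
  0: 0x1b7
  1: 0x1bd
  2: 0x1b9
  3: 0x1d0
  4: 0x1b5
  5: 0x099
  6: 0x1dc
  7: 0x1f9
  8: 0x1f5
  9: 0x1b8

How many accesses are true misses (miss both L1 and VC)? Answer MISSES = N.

#0 0x1b7→b27/s3 MISS; vc=[]
#1 0x1bd→b27/s3 L1-HIT; vc=[]
#2 0x1b9→b27/s3 L1-HIT; vc=[]
#3 0x1d0→b29/s1 MISS; vc=[]
#4 0x1b5→b27/s3 L1-HIT; vc=[]
#5 0x99→b9/s1 MISS; vc=[29]
#6 0x1dc→b29/s1 VC-HIT; vc=[9]
#7 0x1f9→b31/s3 MISS; vc=[9,27]
#8 0x1f5→b31/s3 L1-HIT; vc=[9,27]
#9 0x1b8→b27/s3 VC-HIT; vc=[9,31]

MISSES = 4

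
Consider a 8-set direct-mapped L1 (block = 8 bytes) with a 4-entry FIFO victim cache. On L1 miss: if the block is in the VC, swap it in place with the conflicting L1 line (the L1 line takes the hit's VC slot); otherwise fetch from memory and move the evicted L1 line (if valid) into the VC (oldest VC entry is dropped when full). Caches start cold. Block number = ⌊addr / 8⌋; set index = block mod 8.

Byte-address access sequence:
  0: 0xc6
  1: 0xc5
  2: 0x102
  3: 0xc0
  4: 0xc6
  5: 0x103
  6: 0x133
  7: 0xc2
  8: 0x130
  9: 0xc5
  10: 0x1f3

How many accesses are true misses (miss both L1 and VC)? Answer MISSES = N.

MISSES = 4

  [0] addr=0xc6 blk=24 s=0: MISS | VC []
  [1] addr=0xc5 blk=24 s=0: L1-HIT | VC []
  [2] addr=0x102 blk=32 s=0: MISS | VC [24]
  [3] addr=0xc0 blk=24 s=0: VC-HIT | VC [32]
  [4] addr=0xc6 blk=24 s=0: L1-HIT | VC [32]
  [5] addr=0x103 blk=32 s=0: VC-HIT | VC [24]
  [6] addr=0x133 blk=38 s=6: MISS | VC [24]
  [7] addr=0xc2 blk=24 s=0: VC-HIT | VC [32]
  [8] addr=0x130 blk=38 s=6: L1-HIT | VC [32]
  [9] addr=0xc5 blk=24 s=0: L1-HIT | VC [32]
  [10] addr=0x1f3 blk=62 s=6: MISS | VC [32, 38]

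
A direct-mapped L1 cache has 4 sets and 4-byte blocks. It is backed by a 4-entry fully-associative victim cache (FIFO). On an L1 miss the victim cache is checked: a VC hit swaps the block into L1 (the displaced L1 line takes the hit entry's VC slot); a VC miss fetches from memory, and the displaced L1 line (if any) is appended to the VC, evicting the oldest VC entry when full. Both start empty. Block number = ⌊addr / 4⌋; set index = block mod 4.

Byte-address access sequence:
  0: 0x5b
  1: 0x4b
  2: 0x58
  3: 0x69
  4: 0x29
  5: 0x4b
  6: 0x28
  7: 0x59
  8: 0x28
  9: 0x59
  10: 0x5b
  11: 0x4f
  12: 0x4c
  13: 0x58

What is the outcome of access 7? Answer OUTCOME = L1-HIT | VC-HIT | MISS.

OUTCOME = VC-HIT

  [0] addr=0x5b blk=22 s=2: MISS | VC []
  [1] addr=0x4b blk=18 s=2: MISS | VC [22]
  [2] addr=0x58 blk=22 s=2: VC-HIT | VC [18]
  [3] addr=0x69 blk=26 s=2: MISS | VC [18, 22]
  [4] addr=0x29 blk=10 s=2: MISS | VC [18, 22, 26]
  [5] addr=0x4b blk=18 s=2: VC-HIT | VC [10, 22, 26]
  [6] addr=0x28 blk=10 s=2: VC-HIT | VC [18, 22, 26]
  [7] addr=0x59 blk=22 s=2: VC-HIT | VC [18, 10, 26]
  [8] addr=0x28 blk=10 s=2: VC-HIT | VC [18, 22, 26]
  [9] addr=0x59 blk=22 s=2: VC-HIT | VC [18, 10, 26]
  [10] addr=0x5b blk=22 s=2: L1-HIT | VC [18, 10, 26]
  [11] addr=0x4f blk=19 s=3: MISS | VC [18, 10, 26]
  [12] addr=0x4c blk=19 s=3: L1-HIT | VC [18, 10, 26]
  [13] addr=0x58 blk=22 s=2: L1-HIT | VC [18, 10, 26]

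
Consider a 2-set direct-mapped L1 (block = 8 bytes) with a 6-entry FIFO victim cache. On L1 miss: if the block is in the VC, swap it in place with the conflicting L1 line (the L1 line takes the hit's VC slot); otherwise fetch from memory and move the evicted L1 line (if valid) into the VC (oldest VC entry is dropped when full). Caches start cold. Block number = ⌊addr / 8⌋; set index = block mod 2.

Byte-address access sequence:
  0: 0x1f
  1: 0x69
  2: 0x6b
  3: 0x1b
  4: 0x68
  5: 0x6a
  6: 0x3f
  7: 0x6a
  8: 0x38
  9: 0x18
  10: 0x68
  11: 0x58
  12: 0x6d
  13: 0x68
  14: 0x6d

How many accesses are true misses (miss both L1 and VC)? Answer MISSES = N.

MISSES = 4

  [0] addr=0x1f blk=3 s=1: MISS | VC []
  [1] addr=0x69 blk=13 s=1: MISS | VC [3]
  [2] addr=0x6b blk=13 s=1: L1-HIT | VC [3]
  [3] addr=0x1b blk=3 s=1: VC-HIT | VC [13]
  [4] addr=0x68 blk=13 s=1: VC-HIT | VC [3]
  [5] addr=0x6a blk=13 s=1: L1-HIT | VC [3]
  [6] addr=0x3f blk=7 s=1: MISS | VC [3, 13]
  [7] addr=0x6a blk=13 s=1: VC-HIT | VC [3, 7]
  [8] addr=0x38 blk=7 s=1: VC-HIT | VC [3, 13]
  [9] addr=0x18 blk=3 s=1: VC-HIT | VC [7, 13]
  [10] addr=0x68 blk=13 s=1: VC-HIT | VC [7, 3]
  [11] addr=0x58 blk=11 s=1: MISS | VC [7, 3, 13]
  [12] addr=0x6d blk=13 s=1: VC-HIT | VC [7, 3, 11]
  [13] addr=0x68 blk=13 s=1: L1-HIT | VC [7, 3, 11]
  [14] addr=0x6d blk=13 s=1: L1-HIT | VC [7, 3, 11]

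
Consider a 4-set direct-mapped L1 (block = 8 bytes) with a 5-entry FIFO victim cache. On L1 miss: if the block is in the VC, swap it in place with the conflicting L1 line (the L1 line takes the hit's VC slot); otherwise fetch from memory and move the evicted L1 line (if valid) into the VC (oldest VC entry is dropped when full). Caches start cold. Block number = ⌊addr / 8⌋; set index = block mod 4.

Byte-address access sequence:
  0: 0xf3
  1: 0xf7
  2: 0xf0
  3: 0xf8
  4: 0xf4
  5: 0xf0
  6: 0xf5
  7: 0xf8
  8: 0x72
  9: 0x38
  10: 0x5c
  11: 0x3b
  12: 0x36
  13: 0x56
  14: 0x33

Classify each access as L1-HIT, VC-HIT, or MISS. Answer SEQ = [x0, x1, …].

0: 0xf3 (blk 30, set 2) → MISS  vc=[]
1: 0xf7 (blk 30, set 2) → L1-HIT  vc=[]
2: 0xf0 (blk 30, set 2) → L1-HIT  vc=[]
3: 0xf8 (blk 31, set 3) → MISS  vc=[]
4: 0xf4 (blk 30, set 2) → L1-HIT  vc=[]
5: 0xf0 (blk 30, set 2) → L1-HIT  vc=[]
6: 0xf5 (blk 30, set 2) → L1-HIT  vc=[]
7: 0xf8 (blk 31, set 3) → L1-HIT  vc=[]
8: 0x72 (blk 14, set 2) → MISS  vc=[30]
9: 0x38 (blk 7, set 3) → MISS  vc=[30, 31]
10: 0x5c (blk 11, set 3) → MISS  vc=[30, 31, 7]
11: 0x3b (blk 7, set 3) → VC-HIT  vc=[30, 31, 11]
12: 0x36 (blk 6, set 2) → MISS  vc=[30, 31, 11, 14]
13: 0x56 (blk 10, set 2) → MISS  vc=[30, 31, 11, 14, 6]
14: 0x33 (blk 6, set 2) → VC-HIT  vc=[30, 31, 11, 14, 10]

SEQ = [MISS, L1-HIT, L1-HIT, MISS, L1-HIT, L1-HIT, L1-HIT, L1-HIT, MISS, MISS, MISS, VC-HIT, MISS, MISS, VC-HIT]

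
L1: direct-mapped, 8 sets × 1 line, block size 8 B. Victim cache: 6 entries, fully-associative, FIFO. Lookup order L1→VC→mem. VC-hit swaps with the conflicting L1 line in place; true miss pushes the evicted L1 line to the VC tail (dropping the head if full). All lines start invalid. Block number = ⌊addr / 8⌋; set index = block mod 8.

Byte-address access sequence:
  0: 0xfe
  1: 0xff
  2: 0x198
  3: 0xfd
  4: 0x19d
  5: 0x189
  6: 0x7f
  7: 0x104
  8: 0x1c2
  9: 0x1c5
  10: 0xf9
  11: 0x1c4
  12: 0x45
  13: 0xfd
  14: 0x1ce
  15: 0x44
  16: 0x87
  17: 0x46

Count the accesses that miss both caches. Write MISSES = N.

#0 0xfe→b31/s7 MISS; vc=[]
#1 0xff→b31/s7 L1-HIT; vc=[]
#2 0x198→b51/s3 MISS; vc=[]
#3 0xfd→b31/s7 L1-HIT; vc=[]
#4 0x19d→b51/s3 L1-HIT; vc=[]
#5 0x189→b49/s1 MISS; vc=[]
#6 0x7f→b15/s7 MISS; vc=[31]
#7 0x104→b32/s0 MISS; vc=[31]
#8 0x1c2→b56/s0 MISS; vc=[31,32]
#9 0x1c5→b56/s0 L1-HIT; vc=[31,32]
#10 0xf9→b31/s7 VC-HIT; vc=[15,32]
#11 0x1c4→b56/s0 L1-HIT; vc=[15,32]
#12 0x45→b8/s0 MISS; vc=[15,32,56]
#13 0xfd→b31/s7 L1-HIT; vc=[15,32,56]
#14 0x1ce→b57/s1 MISS; vc=[15,32,56,49]
#15 0x44→b8/s0 L1-HIT; vc=[15,32,56,49]
#16 0x87→b16/s0 MISS; vc=[15,32,56,49,8]
#17 0x46→b8/s0 VC-HIT; vc=[15,32,56,49,16]

MISSES = 9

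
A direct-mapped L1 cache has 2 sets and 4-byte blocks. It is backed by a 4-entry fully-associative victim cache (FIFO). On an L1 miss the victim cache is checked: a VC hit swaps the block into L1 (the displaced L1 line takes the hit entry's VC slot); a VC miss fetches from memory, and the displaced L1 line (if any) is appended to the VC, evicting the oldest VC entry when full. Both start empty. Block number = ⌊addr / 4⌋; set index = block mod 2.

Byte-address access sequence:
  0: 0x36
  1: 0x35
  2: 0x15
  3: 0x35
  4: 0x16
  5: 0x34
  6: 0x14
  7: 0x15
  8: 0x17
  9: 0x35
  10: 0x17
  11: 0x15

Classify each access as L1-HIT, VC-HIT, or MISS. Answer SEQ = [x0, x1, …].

SEQ = [MISS, L1-HIT, MISS, VC-HIT, VC-HIT, VC-HIT, VC-HIT, L1-HIT, L1-HIT, VC-HIT, VC-HIT, L1-HIT]

0: 0x36 (blk 13, set 1) → MISS  vc=[]
1: 0x35 (blk 13, set 1) → L1-HIT  vc=[]
2: 0x15 (blk 5, set 1) → MISS  vc=[13]
3: 0x35 (blk 13, set 1) → VC-HIT  vc=[5]
4: 0x16 (blk 5, set 1) → VC-HIT  vc=[13]
5: 0x34 (blk 13, set 1) → VC-HIT  vc=[5]
6: 0x14 (blk 5, set 1) → VC-HIT  vc=[13]
7: 0x15 (blk 5, set 1) → L1-HIT  vc=[13]
8: 0x17 (blk 5, set 1) → L1-HIT  vc=[13]
9: 0x35 (blk 13, set 1) → VC-HIT  vc=[5]
10: 0x17 (blk 5, set 1) → VC-HIT  vc=[13]
11: 0x15 (blk 5, set 1) → L1-HIT  vc=[13]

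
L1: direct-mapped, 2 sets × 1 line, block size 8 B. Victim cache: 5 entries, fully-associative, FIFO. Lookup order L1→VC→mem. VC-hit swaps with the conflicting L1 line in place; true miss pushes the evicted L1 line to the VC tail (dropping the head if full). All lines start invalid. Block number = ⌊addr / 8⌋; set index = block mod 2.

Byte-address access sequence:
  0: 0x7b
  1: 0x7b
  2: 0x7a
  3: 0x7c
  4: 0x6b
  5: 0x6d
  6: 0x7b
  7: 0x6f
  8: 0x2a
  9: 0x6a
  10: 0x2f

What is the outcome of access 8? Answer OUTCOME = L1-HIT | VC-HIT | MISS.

OUTCOME = MISS

  [0] addr=0x7b blk=15 s=1: MISS | VC []
  [1] addr=0x7b blk=15 s=1: L1-HIT | VC []
  [2] addr=0x7a blk=15 s=1: L1-HIT | VC []
  [3] addr=0x7c blk=15 s=1: L1-HIT | VC []
  [4] addr=0x6b blk=13 s=1: MISS | VC [15]
  [5] addr=0x6d blk=13 s=1: L1-HIT | VC [15]
  [6] addr=0x7b blk=15 s=1: VC-HIT | VC [13]
  [7] addr=0x6f blk=13 s=1: VC-HIT | VC [15]
  [8] addr=0x2a blk=5 s=1: MISS | VC [15, 13]
  [9] addr=0x6a blk=13 s=1: VC-HIT | VC [15, 5]
  [10] addr=0x2f blk=5 s=1: VC-HIT | VC [15, 13]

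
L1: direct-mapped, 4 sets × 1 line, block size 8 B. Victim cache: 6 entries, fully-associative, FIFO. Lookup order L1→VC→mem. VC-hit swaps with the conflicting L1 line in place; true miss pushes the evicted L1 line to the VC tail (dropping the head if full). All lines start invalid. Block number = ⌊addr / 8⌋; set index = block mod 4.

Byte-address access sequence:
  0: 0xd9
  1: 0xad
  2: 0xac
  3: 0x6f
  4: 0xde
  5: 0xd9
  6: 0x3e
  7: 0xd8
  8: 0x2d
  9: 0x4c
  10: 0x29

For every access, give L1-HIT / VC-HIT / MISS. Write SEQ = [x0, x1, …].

SEQ = [MISS, MISS, L1-HIT, MISS, L1-HIT, L1-HIT, MISS, VC-HIT, MISS, MISS, VC-HIT]

0: 0xd9 (blk 27, set 3) → MISS  vc=[]
1: 0xad (blk 21, set 1) → MISS  vc=[]
2: 0xac (blk 21, set 1) → L1-HIT  vc=[]
3: 0x6f (blk 13, set 1) → MISS  vc=[21]
4: 0xde (blk 27, set 3) → L1-HIT  vc=[21]
5: 0xd9 (blk 27, set 3) → L1-HIT  vc=[21]
6: 0x3e (blk 7, set 3) → MISS  vc=[21, 27]
7: 0xd8 (blk 27, set 3) → VC-HIT  vc=[21, 7]
8: 0x2d (blk 5, set 1) → MISS  vc=[21, 7, 13]
9: 0x4c (blk 9, set 1) → MISS  vc=[21, 7, 13, 5]
10: 0x29 (blk 5, set 1) → VC-HIT  vc=[21, 7, 13, 9]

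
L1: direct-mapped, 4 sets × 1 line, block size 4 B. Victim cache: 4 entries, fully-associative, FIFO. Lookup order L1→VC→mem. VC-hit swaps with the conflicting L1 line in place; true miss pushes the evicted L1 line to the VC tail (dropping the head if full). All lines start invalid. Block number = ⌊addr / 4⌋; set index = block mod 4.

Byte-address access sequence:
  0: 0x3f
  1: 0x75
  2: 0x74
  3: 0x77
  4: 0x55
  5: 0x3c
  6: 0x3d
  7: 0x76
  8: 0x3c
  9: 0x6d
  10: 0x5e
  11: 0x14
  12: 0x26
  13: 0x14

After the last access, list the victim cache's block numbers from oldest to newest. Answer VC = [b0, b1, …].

VC = [15, 27, 29, 9]

  [0] addr=0x3f blk=15 s=3: MISS | VC []
  [1] addr=0x75 blk=29 s=1: MISS | VC []
  [2] addr=0x74 blk=29 s=1: L1-HIT | VC []
  [3] addr=0x77 blk=29 s=1: L1-HIT | VC []
  [4] addr=0x55 blk=21 s=1: MISS | VC [29]
  [5] addr=0x3c blk=15 s=3: L1-HIT | VC [29]
  [6] addr=0x3d blk=15 s=3: L1-HIT | VC [29]
  [7] addr=0x76 blk=29 s=1: VC-HIT | VC [21]
  [8] addr=0x3c blk=15 s=3: L1-HIT | VC [21]
  [9] addr=0x6d blk=27 s=3: MISS | VC [21, 15]
  [10] addr=0x5e blk=23 s=3: MISS | VC [21, 15, 27]
  [11] addr=0x14 blk=5 s=1: MISS | VC [21, 15, 27, 29]
  [12] addr=0x26 blk=9 s=1: MISS | VC [15, 27, 29, 5]
  [13] addr=0x14 blk=5 s=1: VC-HIT | VC [15, 27, 29, 9]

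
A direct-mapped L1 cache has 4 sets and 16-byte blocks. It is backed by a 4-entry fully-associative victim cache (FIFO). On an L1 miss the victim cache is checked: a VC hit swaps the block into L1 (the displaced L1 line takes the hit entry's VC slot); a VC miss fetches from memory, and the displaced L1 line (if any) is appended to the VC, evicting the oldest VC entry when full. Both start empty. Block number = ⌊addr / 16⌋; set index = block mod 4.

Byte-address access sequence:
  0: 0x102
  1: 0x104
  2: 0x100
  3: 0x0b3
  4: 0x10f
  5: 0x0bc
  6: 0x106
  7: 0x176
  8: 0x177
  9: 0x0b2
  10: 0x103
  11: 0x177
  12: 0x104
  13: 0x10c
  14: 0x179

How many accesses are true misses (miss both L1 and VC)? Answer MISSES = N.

  [0] addr=0x102 blk=16 s=0: MISS | VC []
  [1] addr=0x104 blk=16 s=0: L1-HIT | VC []
  [2] addr=0x100 blk=16 s=0: L1-HIT | VC []
  [3] addr=0xb3 blk=11 s=3: MISS | VC []
  [4] addr=0x10f blk=16 s=0: L1-HIT | VC []
  [5] addr=0xbc blk=11 s=3: L1-HIT | VC []
  [6] addr=0x106 blk=16 s=0: L1-HIT | VC []
  [7] addr=0x176 blk=23 s=3: MISS | VC [11]
  [8] addr=0x177 blk=23 s=3: L1-HIT | VC [11]
  [9] addr=0xb2 blk=11 s=3: VC-HIT | VC [23]
  [10] addr=0x103 blk=16 s=0: L1-HIT | VC [23]
  [11] addr=0x177 blk=23 s=3: VC-HIT | VC [11]
  [12] addr=0x104 blk=16 s=0: L1-HIT | VC [11]
  [13] addr=0x10c blk=16 s=0: L1-HIT | VC [11]
  [14] addr=0x179 blk=23 s=3: L1-HIT | VC [11]

MISSES = 3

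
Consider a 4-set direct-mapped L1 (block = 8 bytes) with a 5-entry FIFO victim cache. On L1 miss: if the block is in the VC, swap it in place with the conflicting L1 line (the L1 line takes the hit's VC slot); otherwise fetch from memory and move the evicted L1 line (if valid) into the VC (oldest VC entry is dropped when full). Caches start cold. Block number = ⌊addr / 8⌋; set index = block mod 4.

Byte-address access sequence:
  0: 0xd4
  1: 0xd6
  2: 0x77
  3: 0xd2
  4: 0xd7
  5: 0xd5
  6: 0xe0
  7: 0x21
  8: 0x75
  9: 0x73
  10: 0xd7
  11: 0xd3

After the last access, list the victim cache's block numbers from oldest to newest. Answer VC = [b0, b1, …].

  [0] addr=0xd4 blk=26 s=2: MISS | VC []
  [1] addr=0xd6 blk=26 s=2: L1-HIT | VC []
  [2] addr=0x77 blk=14 s=2: MISS | VC [26]
  [3] addr=0xd2 blk=26 s=2: VC-HIT | VC [14]
  [4] addr=0xd7 blk=26 s=2: L1-HIT | VC [14]
  [5] addr=0xd5 blk=26 s=2: L1-HIT | VC [14]
  [6] addr=0xe0 blk=28 s=0: MISS | VC [14]
  [7] addr=0x21 blk=4 s=0: MISS | VC [14, 28]
  [8] addr=0x75 blk=14 s=2: VC-HIT | VC [26, 28]
  [9] addr=0x73 blk=14 s=2: L1-HIT | VC [26, 28]
  [10] addr=0xd7 blk=26 s=2: VC-HIT | VC [14, 28]
  [11] addr=0xd3 blk=26 s=2: L1-HIT | VC [14, 28]

VC = [14, 28]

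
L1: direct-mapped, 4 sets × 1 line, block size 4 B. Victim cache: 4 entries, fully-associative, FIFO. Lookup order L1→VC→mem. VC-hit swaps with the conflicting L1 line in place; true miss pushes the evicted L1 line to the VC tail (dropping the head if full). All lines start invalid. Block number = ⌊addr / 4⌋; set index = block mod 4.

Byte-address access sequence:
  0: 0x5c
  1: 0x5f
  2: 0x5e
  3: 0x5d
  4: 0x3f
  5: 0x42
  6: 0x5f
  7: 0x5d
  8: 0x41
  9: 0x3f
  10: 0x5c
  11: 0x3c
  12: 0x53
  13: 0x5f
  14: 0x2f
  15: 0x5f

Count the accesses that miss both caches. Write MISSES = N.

  [0] addr=0x5c blk=23 s=3: MISS | VC []
  [1] addr=0x5f blk=23 s=3: L1-HIT | VC []
  [2] addr=0x5e blk=23 s=3: L1-HIT | VC []
  [3] addr=0x5d blk=23 s=3: L1-HIT | VC []
  [4] addr=0x3f blk=15 s=3: MISS | VC [23]
  [5] addr=0x42 blk=16 s=0: MISS | VC [23]
  [6] addr=0x5f blk=23 s=3: VC-HIT | VC [15]
  [7] addr=0x5d blk=23 s=3: L1-HIT | VC [15]
  [8] addr=0x41 blk=16 s=0: L1-HIT | VC [15]
  [9] addr=0x3f blk=15 s=3: VC-HIT | VC [23]
  [10] addr=0x5c blk=23 s=3: VC-HIT | VC [15]
  [11] addr=0x3c blk=15 s=3: VC-HIT | VC [23]
  [12] addr=0x53 blk=20 s=0: MISS | VC [23, 16]
  [13] addr=0x5f blk=23 s=3: VC-HIT | VC [15, 16]
  [14] addr=0x2f blk=11 s=3: MISS | VC [15, 16, 23]
  [15] addr=0x5f blk=23 s=3: VC-HIT | VC [15, 16, 11]

MISSES = 5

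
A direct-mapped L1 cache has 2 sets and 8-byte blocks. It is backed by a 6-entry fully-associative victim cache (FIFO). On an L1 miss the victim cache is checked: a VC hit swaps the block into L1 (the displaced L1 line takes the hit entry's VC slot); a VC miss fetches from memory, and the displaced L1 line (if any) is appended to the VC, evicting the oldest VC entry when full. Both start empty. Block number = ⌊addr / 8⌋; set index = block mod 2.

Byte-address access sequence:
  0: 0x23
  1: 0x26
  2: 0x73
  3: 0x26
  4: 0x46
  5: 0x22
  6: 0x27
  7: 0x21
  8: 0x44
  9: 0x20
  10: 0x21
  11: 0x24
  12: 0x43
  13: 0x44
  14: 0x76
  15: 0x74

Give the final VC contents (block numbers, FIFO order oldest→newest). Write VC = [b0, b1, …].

VC = [8, 4]

  [0] addr=0x23 blk=4 s=0: MISS | VC []
  [1] addr=0x26 blk=4 s=0: L1-HIT | VC []
  [2] addr=0x73 blk=14 s=0: MISS | VC [4]
  [3] addr=0x26 blk=4 s=0: VC-HIT | VC [14]
  [4] addr=0x46 blk=8 s=0: MISS | VC [14, 4]
  [5] addr=0x22 blk=4 s=0: VC-HIT | VC [14, 8]
  [6] addr=0x27 blk=4 s=0: L1-HIT | VC [14, 8]
  [7] addr=0x21 blk=4 s=0: L1-HIT | VC [14, 8]
  [8] addr=0x44 blk=8 s=0: VC-HIT | VC [14, 4]
  [9] addr=0x20 blk=4 s=0: VC-HIT | VC [14, 8]
  [10] addr=0x21 blk=4 s=0: L1-HIT | VC [14, 8]
  [11] addr=0x24 blk=4 s=0: L1-HIT | VC [14, 8]
  [12] addr=0x43 blk=8 s=0: VC-HIT | VC [14, 4]
  [13] addr=0x44 blk=8 s=0: L1-HIT | VC [14, 4]
  [14] addr=0x76 blk=14 s=0: VC-HIT | VC [8, 4]
  [15] addr=0x74 blk=14 s=0: L1-HIT | VC [8, 4]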